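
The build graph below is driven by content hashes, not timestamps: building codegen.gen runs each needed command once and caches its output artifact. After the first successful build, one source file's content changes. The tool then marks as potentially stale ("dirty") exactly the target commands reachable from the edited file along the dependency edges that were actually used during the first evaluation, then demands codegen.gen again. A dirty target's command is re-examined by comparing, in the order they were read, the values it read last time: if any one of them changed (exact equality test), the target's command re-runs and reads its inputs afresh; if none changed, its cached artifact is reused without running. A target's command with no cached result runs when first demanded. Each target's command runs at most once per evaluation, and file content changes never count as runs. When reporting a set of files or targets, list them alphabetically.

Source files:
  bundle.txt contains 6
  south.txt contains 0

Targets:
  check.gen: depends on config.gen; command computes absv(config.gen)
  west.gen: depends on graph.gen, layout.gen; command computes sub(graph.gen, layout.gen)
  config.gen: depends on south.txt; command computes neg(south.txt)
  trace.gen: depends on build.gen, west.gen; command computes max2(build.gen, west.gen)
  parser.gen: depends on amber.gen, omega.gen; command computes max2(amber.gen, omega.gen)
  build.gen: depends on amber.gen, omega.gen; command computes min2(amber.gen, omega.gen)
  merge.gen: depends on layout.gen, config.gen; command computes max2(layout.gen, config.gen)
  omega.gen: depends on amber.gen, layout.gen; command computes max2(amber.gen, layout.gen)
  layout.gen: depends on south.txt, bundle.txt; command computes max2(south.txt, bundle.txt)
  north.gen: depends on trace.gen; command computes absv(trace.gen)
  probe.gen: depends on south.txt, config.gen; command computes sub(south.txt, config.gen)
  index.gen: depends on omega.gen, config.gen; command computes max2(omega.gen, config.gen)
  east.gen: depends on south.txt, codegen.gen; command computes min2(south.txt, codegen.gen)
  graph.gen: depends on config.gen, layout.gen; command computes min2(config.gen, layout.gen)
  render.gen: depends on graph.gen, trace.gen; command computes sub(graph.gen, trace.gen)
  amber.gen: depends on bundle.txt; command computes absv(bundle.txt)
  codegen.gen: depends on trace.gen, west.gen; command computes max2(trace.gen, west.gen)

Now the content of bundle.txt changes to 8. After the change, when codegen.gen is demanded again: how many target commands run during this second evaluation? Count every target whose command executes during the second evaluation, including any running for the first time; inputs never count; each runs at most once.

Run set: amber.gen, build.gen, codegen.gen, graph.gen, layout.gen, omega.gen, trace.gen, west.gen (8 run).

Initial pass — values computed on the first demand:
  amber.gen = absv(6) = 6
  config.gen = neg(0) = 0
  layout.gen = max2(0, 6) = 6
  graph.gen = min2(0, 6) = 0
  omega.gen = max2(6, 6) = 6
  build.gen = min2(6, 6) = 6
  west.gen = sub(0, 6) = -6
  trace.gen = max2(6, -6) = 6
  codegen.gen = max2(6, -6) = 6

Second demand — change propagation:
  amber.gen: re-runs because bundle.txt 6->8; new result 8.
  layout.gen: re-runs because bundle.txt 6->8; new result 8.
  graph.gen: re-runs because layout.gen 6->8; new result 0 (unchanged).
  omega.gen: re-runs because amber.gen 6->8; layout.gen 6->8; new result 8.
  build.gen: re-runs because amber.gen 6->8; omega.gen 6->8; new result 8.
  west.gen: re-runs because layout.gen 6->8; new result -8.
  trace.gen: re-runs because build.gen 6->8; west.gen -6->-8; new result 8.
  codegen.gen: re-runs because trace.gen 6->8; west.gen -6->-8; new result 8.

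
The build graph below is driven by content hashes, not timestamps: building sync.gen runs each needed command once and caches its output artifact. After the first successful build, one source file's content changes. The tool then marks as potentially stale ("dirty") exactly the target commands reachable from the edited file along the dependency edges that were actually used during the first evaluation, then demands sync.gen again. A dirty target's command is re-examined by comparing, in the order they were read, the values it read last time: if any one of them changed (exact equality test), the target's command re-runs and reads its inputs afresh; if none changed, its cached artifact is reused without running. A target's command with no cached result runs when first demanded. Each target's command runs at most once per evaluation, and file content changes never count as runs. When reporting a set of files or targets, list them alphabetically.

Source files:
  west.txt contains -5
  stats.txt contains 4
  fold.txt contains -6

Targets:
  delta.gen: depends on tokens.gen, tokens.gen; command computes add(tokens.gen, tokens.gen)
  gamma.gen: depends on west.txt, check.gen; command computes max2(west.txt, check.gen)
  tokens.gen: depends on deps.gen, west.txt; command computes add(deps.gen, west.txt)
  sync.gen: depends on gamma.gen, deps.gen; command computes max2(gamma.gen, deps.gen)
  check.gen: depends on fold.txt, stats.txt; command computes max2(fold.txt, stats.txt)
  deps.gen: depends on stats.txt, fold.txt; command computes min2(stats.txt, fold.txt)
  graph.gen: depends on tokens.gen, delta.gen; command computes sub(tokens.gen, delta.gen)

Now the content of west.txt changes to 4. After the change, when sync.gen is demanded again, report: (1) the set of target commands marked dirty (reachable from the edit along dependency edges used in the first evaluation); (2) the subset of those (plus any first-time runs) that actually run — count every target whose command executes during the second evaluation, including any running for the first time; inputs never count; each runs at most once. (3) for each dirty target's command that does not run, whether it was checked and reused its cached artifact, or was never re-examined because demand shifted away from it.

Dirty set: gamma.gen, sync.gen.
Run set: gamma.gen (1 run).
Re-examined without running (cache reused): sync.gen.
The important point: gamma.gen recomputes to an identical value, and the output ends up unchanged.

Initial pass — values computed on the first demand:
  check.gen = max2(-6, 4) = 4
  deps.gen = min2(4, -6) = -6
  gamma.gen = max2(-5, 4) = 4
  sync.gen = max2(4, -6) = 4

Second demand — change propagation:
  gamma.gen: re-runs because west.txt -5->4; new result 4 (unchanged).
  sync.gen: re-examined; everything it read last time is the same (gamma.gen unchanged, deps.gen unchanged) — cache 4 kept, no run.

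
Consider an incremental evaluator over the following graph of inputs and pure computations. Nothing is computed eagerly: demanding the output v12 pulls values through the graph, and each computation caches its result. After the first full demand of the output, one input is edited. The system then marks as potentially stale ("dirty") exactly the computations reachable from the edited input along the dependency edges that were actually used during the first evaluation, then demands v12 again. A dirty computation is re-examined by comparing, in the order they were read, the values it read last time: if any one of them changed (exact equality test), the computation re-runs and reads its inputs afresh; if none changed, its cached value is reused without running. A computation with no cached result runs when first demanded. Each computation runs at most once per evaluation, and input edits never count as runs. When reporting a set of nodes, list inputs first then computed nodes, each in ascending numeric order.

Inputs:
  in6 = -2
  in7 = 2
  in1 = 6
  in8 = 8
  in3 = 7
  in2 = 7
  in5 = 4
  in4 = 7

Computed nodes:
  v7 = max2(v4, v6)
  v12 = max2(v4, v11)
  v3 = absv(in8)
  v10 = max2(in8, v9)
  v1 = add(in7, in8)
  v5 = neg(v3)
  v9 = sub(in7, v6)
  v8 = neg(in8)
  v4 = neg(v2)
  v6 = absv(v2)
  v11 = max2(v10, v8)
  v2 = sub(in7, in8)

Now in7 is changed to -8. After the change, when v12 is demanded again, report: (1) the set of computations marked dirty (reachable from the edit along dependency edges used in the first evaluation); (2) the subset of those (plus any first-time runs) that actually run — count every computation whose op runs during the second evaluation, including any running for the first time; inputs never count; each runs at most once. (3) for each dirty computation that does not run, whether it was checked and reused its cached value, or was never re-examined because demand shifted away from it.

Initial pass — values computed on the first demand:
  v2 = sub(2, 8) = -6
  v4 = neg(-6) = 6
  v6 = absv(-6) = 6
  v8 = neg(8) = -8
  v9 = sub(2, 6) = -4
  v10 = max2(8, -4) = 8
  v11 = max2(8, -8) = 8
  v12 = max2(6, 8) = 8

Second demand — change propagation:
  v2: re-runs because in7 2->-8; new result -16.
  v4: re-runs because v2 -6->-16; new result 16.
  v6: re-runs because v2 -6->-16; new result 16.
  v9: re-runs because in7 2->-8; v6 6->16; new result -24.
  v10: re-runs because v9 -4->-24; new result 8 (unchanged).
  v11: re-examined; everything it read last time is the same (v10 unchanged, v8 unchanged) — cache 8 kept, no run.
  v12: re-runs because v4 6->16; new result 16.

The important point: at v11 every value read last time is unchanged, so the dirty flag clears without a run.

Dirty set: v2, v4, v6, v9, v10, v11, v12.
Run set: v2, v4, v6, v9, v10, v12 (6 run).
Re-examined without running (cache reused): v11.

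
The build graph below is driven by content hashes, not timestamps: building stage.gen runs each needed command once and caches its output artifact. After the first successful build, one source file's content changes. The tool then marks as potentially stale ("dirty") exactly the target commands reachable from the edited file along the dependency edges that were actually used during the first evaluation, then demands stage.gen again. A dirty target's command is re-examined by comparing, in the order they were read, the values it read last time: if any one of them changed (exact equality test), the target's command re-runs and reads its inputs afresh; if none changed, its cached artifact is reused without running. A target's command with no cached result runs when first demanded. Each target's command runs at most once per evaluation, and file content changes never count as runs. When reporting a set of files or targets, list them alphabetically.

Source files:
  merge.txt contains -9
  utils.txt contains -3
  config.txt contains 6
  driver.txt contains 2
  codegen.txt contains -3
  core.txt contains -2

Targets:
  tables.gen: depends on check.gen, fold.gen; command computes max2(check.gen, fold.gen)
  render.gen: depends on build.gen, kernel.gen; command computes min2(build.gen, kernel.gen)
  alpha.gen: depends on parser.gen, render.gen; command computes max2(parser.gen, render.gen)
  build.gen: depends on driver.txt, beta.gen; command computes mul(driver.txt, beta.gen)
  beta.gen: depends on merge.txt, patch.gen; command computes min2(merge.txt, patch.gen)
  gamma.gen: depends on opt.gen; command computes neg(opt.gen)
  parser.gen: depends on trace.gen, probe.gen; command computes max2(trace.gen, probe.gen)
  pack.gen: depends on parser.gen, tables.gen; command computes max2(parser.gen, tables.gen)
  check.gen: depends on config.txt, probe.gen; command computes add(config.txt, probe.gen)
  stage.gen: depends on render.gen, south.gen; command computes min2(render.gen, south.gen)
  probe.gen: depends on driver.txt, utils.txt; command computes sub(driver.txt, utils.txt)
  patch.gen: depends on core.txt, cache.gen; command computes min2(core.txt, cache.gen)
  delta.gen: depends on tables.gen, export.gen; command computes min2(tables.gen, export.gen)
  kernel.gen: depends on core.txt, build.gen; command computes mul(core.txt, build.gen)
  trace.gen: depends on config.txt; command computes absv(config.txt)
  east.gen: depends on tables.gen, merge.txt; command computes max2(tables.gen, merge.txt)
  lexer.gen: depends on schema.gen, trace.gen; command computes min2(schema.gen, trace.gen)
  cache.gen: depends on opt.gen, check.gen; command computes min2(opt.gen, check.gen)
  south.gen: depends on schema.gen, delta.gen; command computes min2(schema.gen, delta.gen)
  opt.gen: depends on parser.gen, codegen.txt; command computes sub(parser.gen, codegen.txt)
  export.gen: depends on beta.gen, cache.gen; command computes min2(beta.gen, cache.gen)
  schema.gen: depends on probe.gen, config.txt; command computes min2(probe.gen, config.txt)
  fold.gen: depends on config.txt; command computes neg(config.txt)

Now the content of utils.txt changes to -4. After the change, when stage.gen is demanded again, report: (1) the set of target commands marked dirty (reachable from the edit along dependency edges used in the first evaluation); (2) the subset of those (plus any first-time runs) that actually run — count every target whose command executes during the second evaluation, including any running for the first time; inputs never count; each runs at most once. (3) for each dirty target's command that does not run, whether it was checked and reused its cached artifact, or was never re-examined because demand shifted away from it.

Initial pass — values computed on the first demand:
  fold.gen = neg(6) = -6
  probe.gen = sub(2, -3) = 5
  check.gen = add(6, 5) = 11
  schema.gen = min2(5, 6) = 5
  tables.gen = max2(11, -6) = 11
  trace.gen = absv(6) = 6
  parser.gen = max2(6, 5) = 6
  opt.gen = sub(6, -3) = 9
  cache.gen = min2(9, 11) = 9
  patch.gen = min2(-2, 9) = -2
  beta.gen = min2(-9, -2) = -9
  build.gen = mul(2, -9) = -18
  export.gen = min2(-9, 9) = -9
  delta.gen = min2(11, -9) = -9
  kernel.gen = mul(-2, -18) = 36
  render.gen = min2(-18, 36) = -18
  south.gen = min2(5, -9) = -9
  stage.gen = min2(-18, -9) = -18

Second demand — change propagation:
  probe.gen: re-runs because utils.txt -3->-4; new result 6.
  check.gen: re-runs because probe.gen 5->6; new result 12.
  parser.gen: re-runs because probe.gen 5->6; new result 6 (unchanged).
  opt.gen: re-examined; everything it read last time is the same (parser.gen unchanged, codegen.txt unchanged) — cache 9 kept, no run.
  cache.gen: re-runs because check.gen 11->12; new result 9 (unchanged).
  patch.gen: re-examined; everything it read last time is the same (core.txt unchanged, cache.gen unchanged) — cache -2 kept, no run.
  beta.gen: re-examined; everything it read last time is the same (merge.txt unchanged, patch.gen unchanged) — cache -9 kept, no run.
  build.gen: re-examined; everything it read last time is the same (driver.txt unchanged, beta.gen unchanged) — cache -18 kept, no run.
  export.gen: re-examined; everything it read last time is the same (beta.gen unchanged, cache.gen unchanged) — cache -9 kept, no run.
  kernel.gen: re-examined; everything it read last time is the same (core.txt unchanged, build.gen unchanged) — cache 36 kept, no run.
  render.gen: re-examined; everything it read last time is the same (build.gen unchanged, kernel.gen unchanged) — cache -18 kept, no run.
  schema.gen: re-runs because probe.gen 5->6; new result 6.
  tables.gen: re-runs because check.gen 11->12; new result 12.
  delta.gen: re-runs because tables.gen 11->12; new result -9 (unchanged).
  south.gen: re-runs because schema.gen 5->6; new result -9 (unchanged).
  stage.gen: re-examined; everything it read last time is the same (render.gen unchanged, south.gen unchanged) — cache -18 kept, no run.

The important point: at opt.gen every value read last time is unchanged, so the dirty flag clears without a run.

Dirty set: beta.gen, build.gen, cache.gen, check.gen, delta.gen, export.gen, kernel.gen, opt.gen, parser.gen, patch.gen, probe.gen, render.gen, schema.gen, south.gen, stage.gen, tables.gen.
Run set: cache.gen, check.gen, delta.gen, parser.gen, probe.gen, schema.gen, south.gen, tables.gen (8 run).
Re-examined without running (cache reused): beta.gen, build.gen, export.gen, kernel.gen, opt.gen, patch.gen, render.gen, stage.gen.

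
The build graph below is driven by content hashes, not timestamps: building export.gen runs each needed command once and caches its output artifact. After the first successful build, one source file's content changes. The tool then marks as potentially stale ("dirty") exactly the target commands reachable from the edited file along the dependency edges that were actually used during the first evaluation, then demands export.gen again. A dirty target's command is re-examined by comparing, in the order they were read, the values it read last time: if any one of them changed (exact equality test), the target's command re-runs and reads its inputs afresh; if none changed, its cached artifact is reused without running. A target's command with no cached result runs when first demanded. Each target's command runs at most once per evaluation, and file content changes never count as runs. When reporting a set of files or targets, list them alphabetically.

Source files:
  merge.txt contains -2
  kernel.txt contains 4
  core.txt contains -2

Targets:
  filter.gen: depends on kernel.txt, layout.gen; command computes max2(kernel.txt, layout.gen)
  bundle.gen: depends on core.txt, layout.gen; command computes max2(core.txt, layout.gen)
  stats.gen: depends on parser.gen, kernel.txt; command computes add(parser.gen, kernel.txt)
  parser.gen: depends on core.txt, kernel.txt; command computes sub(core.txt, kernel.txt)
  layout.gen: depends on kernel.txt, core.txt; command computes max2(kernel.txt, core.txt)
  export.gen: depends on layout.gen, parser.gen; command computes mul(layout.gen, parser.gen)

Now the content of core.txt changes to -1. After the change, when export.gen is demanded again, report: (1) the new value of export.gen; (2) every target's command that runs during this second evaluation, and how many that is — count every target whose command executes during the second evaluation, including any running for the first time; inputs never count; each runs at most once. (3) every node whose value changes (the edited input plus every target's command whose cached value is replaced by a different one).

Initial pass — values computed on the first demand:
  layout.gen = max2(4, -2) = 4
  parser.gen = sub(-2, 4) = -6
  export.gen = mul(4, -6) = -24

Second demand — change propagation:
  layout.gen: re-runs because core.txt -2->-1; new result 4 (unchanged).
  parser.gen: re-runs because core.txt -2->-1; new result -5.
  export.gen: re-runs because parser.gen -6->-5; new result -20.

export.gen now evaluates to -20.
Run set: export.gen, layout.gen, parser.gen (3 run).
Changed values: core.txt, export.gen, parser.gen.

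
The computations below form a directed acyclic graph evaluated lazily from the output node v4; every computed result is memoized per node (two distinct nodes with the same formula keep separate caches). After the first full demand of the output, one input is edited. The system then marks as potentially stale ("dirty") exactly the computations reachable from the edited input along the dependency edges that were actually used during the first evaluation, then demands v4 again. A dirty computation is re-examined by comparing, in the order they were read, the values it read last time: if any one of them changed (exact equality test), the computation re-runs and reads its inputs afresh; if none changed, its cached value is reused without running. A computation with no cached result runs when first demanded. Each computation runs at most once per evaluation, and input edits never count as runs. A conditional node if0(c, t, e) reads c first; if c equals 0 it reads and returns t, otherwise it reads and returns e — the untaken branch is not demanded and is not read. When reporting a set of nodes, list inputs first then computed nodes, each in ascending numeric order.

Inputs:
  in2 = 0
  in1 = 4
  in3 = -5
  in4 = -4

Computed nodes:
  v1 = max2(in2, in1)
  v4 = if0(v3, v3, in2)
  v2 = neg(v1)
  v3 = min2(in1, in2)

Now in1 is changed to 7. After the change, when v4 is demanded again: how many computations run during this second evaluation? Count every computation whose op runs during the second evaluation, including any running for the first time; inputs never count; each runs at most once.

1 computations run: v3.
Note the absorption at v3: it re-runs yet its value is the same, leaving the output's value untouched.

First demand of the output computes:
  v3 = min2(4, 0) = 0
  v4 = if0(v3=0 -> then branch v3) = 0

After the edit, cleaning proceeds:
  v3: a read changed (in1 4->7) — executes, giving 0 — identical to its old value.
  v4: dirty, but its reads are unchanged (v3 unchanged, v3 unchanged); cached 0 stands.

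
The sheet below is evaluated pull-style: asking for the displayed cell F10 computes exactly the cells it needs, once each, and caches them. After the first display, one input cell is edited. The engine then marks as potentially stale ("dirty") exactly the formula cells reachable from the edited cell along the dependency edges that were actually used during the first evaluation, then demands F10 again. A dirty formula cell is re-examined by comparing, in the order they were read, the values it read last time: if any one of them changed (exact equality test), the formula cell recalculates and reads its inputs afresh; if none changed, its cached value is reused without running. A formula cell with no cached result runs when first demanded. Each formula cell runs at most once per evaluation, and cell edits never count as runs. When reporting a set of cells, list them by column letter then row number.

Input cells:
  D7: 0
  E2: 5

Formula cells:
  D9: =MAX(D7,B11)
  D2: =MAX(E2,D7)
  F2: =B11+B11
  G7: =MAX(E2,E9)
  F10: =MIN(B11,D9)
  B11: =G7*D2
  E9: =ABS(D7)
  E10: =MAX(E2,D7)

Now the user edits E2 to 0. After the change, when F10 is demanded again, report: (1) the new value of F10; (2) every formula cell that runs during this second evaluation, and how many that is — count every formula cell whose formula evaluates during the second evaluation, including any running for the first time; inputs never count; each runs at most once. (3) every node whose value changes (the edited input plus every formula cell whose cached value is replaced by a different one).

First demand of the output computes:
  D2 = MAX(5, 0) = 5
  E9 = ABS(0) = 0
  G7 = MAX(5, 0) = 5
  B11 = 5 * 5 = 25
  D9 = MAX(0, 25) = 25
  F10 = MIN(25, 25) = 25

After the edit, cleaning proceeds:
  D2: a read changed (E2 5->0) — executes, giving 0.
  G7: a read changed (E2 5->0) — executes, giving 0.
  B11: a read changed (G7 5->0; D2 5->0) — executes, giving 0.
  D9: a read changed (B11 25->0) — executes, giving 0.
  F10: a read changed (B11 25->0; D9 25->0) — executes, giving 0.

Demanding F10 again yields 0.
5 formula cells run: B11, D2, D9, F10, G7.
The nodes whose values change: B11, D2, D9, E2, F10, G7.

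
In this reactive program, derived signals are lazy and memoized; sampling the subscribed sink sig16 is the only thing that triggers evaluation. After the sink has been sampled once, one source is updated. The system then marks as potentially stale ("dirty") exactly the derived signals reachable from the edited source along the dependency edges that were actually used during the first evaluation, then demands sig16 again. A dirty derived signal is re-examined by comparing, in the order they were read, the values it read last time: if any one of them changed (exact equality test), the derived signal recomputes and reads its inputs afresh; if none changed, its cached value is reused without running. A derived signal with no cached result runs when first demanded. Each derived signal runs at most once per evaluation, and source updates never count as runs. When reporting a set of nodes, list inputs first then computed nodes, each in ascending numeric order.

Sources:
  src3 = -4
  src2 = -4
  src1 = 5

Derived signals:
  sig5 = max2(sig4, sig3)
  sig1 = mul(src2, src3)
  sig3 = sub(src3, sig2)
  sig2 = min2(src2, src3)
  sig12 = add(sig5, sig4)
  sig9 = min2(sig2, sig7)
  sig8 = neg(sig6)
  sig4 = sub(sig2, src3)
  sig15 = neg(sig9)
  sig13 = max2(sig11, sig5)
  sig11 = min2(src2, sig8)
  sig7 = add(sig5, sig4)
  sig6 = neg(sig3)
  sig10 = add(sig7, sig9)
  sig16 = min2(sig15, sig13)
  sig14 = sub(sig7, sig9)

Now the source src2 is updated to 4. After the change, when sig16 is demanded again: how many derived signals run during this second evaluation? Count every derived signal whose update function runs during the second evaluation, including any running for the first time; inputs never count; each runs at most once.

First demand of the output computes:
  sig2 = min2(-4, -4) = -4
  sig3 = sub(-4, -4) = 0
  sig4 = sub(-4, -4) = 0
  sig5 = max2(0, 0) = 0
  sig6 = neg(0) = 0
  sig7 = add(0, 0) = 0
  sig8 = neg(0) = 0
  sig9 = min2(-4, 0) = -4
  sig11 = min2(-4, 0) = -4
  sig13 = max2(-4, 0) = 0
  sig15 = neg(-4) = 4
  sig16 = min2(4, 0) = 0

After the edit, cleaning proceeds:
  sig2: a read changed (src2 -4->4) — executes, giving -4 — identical to its old value.
  sig3: dirty, but its reads are unchanged (src3 unchanged, sig2 unchanged); cached 0 stands.
  sig4: dirty, but its reads are unchanged (sig2 unchanged, src3 unchanged); cached 0 stands.
  sig5: dirty, but its reads are unchanged (sig4 unchanged, sig3 unchanged); cached 0 stands.
  sig6: dirty, but its reads are unchanged (sig3 unchanged); cached 0 stands.
  sig7: dirty, but its reads are unchanged (sig5 unchanged, sig4 unchanged); cached 0 stands.
  sig8: dirty, but its reads are unchanged (sig6 unchanged); cached 0 stands.
  sig9: dirty, but its reads are unchanged (sig2 unchanged, sig7 unchanged); cached -4 stands.
  sig11: a read changed (src2 -4->4) — executes, giving 0.
  sig13: a read changed (sig11 -4->0) — executes, giving 0 — identical to its old value.
  sig15: dirty, but its reads are unchanged (sig9 unchanged); cached 4 stands.
  sig16: dirty, but its reads are unchanged (sig15 unchanged, sig13 unchanged); cached 0 stands.

Note where the cutoff bites: sig3 is checked, finds nothing changed, and keeps its cache.

3 derived signals run: sig2, sig11, sig13.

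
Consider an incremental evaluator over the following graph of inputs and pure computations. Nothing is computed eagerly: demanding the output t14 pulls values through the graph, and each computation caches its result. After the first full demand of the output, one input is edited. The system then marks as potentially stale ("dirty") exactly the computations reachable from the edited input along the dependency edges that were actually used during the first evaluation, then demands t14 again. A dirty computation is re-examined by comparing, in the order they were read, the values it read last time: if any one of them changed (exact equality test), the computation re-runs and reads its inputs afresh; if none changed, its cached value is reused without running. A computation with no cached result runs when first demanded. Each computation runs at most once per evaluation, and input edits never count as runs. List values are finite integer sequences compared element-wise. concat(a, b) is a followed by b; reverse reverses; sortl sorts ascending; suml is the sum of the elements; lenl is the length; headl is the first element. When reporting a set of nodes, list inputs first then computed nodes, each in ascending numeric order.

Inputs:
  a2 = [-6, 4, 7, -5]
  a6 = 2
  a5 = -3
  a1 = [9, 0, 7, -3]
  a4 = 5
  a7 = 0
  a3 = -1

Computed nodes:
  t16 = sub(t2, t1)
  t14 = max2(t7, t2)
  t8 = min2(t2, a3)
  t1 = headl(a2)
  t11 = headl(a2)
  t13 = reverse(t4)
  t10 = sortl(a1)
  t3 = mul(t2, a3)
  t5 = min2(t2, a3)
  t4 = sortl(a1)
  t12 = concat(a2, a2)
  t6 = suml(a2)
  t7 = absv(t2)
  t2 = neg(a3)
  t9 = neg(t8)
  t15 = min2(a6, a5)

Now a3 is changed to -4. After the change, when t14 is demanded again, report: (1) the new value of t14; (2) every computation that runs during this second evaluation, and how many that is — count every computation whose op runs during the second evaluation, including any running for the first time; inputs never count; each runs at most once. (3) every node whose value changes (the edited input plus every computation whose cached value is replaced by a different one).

t14 now evaluates to 4.
Run set: t2, t7, t14 (3 run).
Changed values: a3, t2, t7, t14.

Initial pass — values computed on the first demand:
  t2 = neg(-1) = 1
  t7 = absv(1) = 1
  t14 = max2(1, 1) = 1

Second demand — change propagation:
  t2: re-runs because a3 -1->-4; new result 4.
  t7: re-runs because t2 1->4; new result 4.
  t14: re-runs because t7 1->4; t2 1->4; new result 4.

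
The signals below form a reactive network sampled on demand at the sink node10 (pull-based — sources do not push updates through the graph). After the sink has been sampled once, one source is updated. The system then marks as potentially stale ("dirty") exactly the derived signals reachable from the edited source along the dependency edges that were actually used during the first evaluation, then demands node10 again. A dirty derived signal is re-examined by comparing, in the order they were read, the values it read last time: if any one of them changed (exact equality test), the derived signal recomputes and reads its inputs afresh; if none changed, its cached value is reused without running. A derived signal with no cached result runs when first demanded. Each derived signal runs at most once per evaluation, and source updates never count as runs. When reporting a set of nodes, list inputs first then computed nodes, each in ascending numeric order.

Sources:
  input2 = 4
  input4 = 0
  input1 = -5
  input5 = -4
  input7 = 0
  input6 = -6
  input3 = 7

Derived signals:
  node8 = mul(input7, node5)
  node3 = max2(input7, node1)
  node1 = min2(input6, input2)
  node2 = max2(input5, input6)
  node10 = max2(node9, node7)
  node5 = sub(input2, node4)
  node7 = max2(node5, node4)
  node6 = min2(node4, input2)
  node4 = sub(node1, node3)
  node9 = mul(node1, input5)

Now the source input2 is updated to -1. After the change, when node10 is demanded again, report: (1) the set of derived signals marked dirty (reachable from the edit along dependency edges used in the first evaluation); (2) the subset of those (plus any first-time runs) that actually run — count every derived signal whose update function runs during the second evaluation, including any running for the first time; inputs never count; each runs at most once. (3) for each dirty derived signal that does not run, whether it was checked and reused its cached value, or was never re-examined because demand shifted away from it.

Initial pass — values computed on the first demand:
  node1 = min2(-6, 4) = -6
  node3 = max2(0, -6) = 0
  node4 = sub(-6, 0) = -6
  node5 = sub(4, -6) = 10
  node7 = max2(10, -6) = 10
  node9 = mul(-6, -4) = 24
  node10 = max2(24, 10) = 24

Second demand — change propagation:
  node1: re-runs because input2 4->-1; new result -6 (unchanged).
  node3: re-examined; everything it read last time is the same (input7 unchanged, node1 unchanged) — cache 0 kept, no run.
  node4: re-examined; everything it read last time is the same (node1 unchanged, node3 unchanged) — cache -6 kept, no run.
  node5: re-runs because input2 4->-1; new result 5.
  node7: re-runs because node5 10->5; new result 5.
  node9: re-examined; everything it read last time is the same (node1 unchanged, input5 unchanged) — cache 24 kept, no run.
  node10: re-runs because node7 10->5; new result 24 (unchanged).

The important point: at node3 every value read last time is unchanged, so the dirty flag clears without a run.

Dirty set: node1, node3, node4, node5, node7, node9, node10.
Run set: node1, node5, node7, node10 (4 run).
Re-examined without running (cache reused): node3, node4, node9.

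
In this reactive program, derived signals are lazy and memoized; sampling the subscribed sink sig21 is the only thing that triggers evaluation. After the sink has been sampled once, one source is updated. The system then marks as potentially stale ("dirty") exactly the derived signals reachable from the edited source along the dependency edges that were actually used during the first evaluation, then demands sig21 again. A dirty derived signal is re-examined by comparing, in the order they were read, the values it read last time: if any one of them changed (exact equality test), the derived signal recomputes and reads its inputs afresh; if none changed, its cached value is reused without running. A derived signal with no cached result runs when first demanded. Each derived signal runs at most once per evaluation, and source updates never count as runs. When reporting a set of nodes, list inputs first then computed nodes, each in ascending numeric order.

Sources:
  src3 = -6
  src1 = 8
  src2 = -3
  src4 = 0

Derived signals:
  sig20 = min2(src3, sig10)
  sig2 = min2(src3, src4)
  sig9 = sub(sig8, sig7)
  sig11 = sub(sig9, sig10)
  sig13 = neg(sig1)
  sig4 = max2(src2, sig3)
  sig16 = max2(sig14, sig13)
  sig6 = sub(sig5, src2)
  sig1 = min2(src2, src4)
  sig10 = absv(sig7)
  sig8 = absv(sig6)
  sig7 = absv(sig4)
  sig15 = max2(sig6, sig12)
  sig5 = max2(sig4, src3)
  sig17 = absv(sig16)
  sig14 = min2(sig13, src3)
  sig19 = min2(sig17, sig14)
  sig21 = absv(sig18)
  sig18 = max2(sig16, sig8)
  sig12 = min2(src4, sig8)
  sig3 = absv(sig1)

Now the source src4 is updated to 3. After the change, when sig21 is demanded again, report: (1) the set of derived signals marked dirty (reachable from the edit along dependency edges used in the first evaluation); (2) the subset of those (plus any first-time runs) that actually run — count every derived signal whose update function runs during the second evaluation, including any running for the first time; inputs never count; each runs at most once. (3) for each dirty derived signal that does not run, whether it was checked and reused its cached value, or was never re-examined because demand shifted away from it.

First demand of the output computes:
  sig1 = min2(-3, 0) = -3
  sig3 = absv(-3) = 3
  sig4 = max2(-3, 3) = 3
  sig5 = max2(3, -6) = 3
  sig6 = sub(3, -3) = 6
  sig8 = absv(6) = 6
  sig13 = neg(-3) = 3
  sig14 = min2(3, -6) = -6
  sig16 = max2(-6, 3) = 3
  sig18 = max2(3, 6) = 6
  sig21 = absv(6) = 6

After the edit, cleaning proceeds:
  sig1: a read changed (src4 0->3) — executes, giving -3 — identical to its old value.
  sig3: dirty, but its reads are unchanged (sig1 unchanged); cached 3 stands.
  sig4: dirty, but its reads are unchanged (src2 unchanged, sig3 unchanged); cached 3 stands.
  sig5: dirty, but its reads are unchanged (sig4 unchanged, src3 unchanged); cached 3 stands.
  sig6: dirty, but its reads are unchanged (sig5 unchanged, src2 unchanged); cached 6 stands.
  sig8: dirty, but its reads are unchanged (sig6 unchanged); cached 6 stands.
  sig13: dirty, but its reads are unchanged (sig1 unchanged); cached 3 stands.
  sig14: dirty, but its reads are unchanged (sig13 unchanged, src3 unchanged); cached -6 stands.
  sig16: dirty, but its reads are unchanged (sig14 unchanged, sig13 unchanged); cached 3 stands.
  sig18: dirty, but its reads are unchanged (sig16 unchanged, sig8 unchanged); cached 6 stands.
  sig21: dirty, but its reads are unchanged (sig18 unchanged); cached 6 stands.

Note the absorption at sig1: it re-runs yet its value is the same, leaving the output's value untouched.

The edit dirties: sig1, sig3, sig4, sig5, sig6, sig8, sig13, sig14, sig16, sig18, sig21.
1 derived signals run: sig1.
Cache hits after checking: sig3, sig4, sig5, sig6, sig8, sig13, sig14, sig16, sig18, sig21.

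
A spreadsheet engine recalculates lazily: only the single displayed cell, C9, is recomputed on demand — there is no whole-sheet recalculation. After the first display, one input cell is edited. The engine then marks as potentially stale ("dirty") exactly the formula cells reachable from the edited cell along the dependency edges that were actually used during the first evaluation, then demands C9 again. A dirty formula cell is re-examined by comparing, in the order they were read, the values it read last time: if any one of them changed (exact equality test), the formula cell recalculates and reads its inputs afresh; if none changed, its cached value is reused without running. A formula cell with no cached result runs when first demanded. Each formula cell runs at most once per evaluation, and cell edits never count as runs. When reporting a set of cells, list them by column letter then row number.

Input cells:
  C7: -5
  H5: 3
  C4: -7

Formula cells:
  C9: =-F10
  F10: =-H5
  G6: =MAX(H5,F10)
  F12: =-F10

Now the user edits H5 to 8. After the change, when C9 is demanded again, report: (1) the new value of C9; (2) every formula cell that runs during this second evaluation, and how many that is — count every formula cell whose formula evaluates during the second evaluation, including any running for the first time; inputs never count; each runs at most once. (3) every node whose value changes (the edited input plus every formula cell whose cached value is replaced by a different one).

First evaluation (everything demanded from the output):
  F10 = -(3) = -3
  C9 = -(-3) = 3

Propagation after the edit:
  F10: runs — H5 3->8; result -8.
  C9: runs — F10 -3->-8; result 8.

New value of C9: 8.
Formula cells that run: C9, F10 — 2 in total.
Values that change: C9, F10, H5.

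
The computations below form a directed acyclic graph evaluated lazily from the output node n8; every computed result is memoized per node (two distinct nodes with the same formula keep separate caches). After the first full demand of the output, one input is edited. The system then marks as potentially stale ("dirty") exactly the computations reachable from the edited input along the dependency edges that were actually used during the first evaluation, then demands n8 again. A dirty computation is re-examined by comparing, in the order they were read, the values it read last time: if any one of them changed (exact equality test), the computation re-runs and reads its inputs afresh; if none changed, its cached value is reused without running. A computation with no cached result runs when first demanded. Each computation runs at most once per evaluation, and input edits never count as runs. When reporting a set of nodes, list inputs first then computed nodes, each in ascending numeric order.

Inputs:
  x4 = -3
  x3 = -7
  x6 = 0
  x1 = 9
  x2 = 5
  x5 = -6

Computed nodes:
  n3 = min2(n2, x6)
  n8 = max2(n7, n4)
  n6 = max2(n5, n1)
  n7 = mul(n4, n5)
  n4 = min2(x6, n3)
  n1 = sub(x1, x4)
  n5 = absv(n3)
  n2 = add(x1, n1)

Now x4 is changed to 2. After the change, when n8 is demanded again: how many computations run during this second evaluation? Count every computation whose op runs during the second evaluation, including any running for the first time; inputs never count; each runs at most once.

3 computations run: n1, n2, n3.
Note the absorption at n3: it re-runs yet its value is the same, leaving the output's value untouched.

First demand of the output computes:
  n1 = sub(9, -3) = 12
  n2 = add(9, 12) = 21
  n3 = min2(21, 0) = 0
  n4 = min2(0, 0) = 0
  n5 = absv(0) = 0
  n7 = mul(0, 0) = 0
  n8 = max2(0, 0) = 0

After the edit, cleaning proceeds:
  n1: a read changed (x4 -3->2) — executes, giving 7.
  n2: a read changed (n1 12->7) — executes, giving 16.
  n3: a read changed (n2 21->16) — executes, giving 0 — identical to its old value.
  n4: dirty, but its reads are unchanged (x6 unchanged, n3 unchanged); cached 0 stands.
  n5: dirty, but its reads are unchanged (n3 unchanged); cached 0 stands.
  n7: dirty, but its reads are unchanged (n4 unchanged, n5 unchanged); cached 0 stands.
  n8: dirty, but its reads are unchanged (n7 unchanged, n4 unchanged); cached 0 stands.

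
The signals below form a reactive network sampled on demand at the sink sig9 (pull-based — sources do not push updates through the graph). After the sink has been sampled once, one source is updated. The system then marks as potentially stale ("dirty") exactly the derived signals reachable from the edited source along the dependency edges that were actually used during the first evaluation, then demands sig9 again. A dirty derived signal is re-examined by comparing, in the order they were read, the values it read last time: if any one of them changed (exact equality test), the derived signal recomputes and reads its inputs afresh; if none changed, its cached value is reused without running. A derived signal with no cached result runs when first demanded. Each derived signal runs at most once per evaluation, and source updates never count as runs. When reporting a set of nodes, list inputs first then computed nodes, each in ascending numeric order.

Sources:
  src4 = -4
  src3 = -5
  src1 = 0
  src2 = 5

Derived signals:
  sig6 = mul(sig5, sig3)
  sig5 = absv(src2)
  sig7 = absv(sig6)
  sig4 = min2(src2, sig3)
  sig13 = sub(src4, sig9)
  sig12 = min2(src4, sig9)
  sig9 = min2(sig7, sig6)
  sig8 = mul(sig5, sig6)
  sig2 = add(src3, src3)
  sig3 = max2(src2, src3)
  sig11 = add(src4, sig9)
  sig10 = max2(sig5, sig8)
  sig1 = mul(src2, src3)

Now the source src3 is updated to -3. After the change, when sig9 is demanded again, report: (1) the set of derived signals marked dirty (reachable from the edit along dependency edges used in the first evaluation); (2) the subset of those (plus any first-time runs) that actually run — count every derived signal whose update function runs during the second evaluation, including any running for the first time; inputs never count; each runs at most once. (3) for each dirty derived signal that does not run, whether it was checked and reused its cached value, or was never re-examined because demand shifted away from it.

Dirty set: sig3, sig6, sig7, sig9.
Run set: sig3 (1 run).
Re-examined without running (cache reused): sig6, sig7, sig9.
The important point: sig3 recomputes to an identical value, and the output ends up unchanged.

Initial pass — values computed on the first demand:
  sig3 = max2(5, -5) = 5
  sig5 = absv(5) = 5
  sig6 = mul(5, 5) = 25
  sig7 = absv(25) = 25
  sig9 = min2(25, 25) = 25

Second demand — change propagation:
  sig3: re-runs because src3 -5->-3; new result 5 (unchanged).
  sig6: re-examined; everything it read last time is the same (sig5 unchanged, sig3 unchanged) — cache 25 kept, no run.
  sig7: re-examined; everything it read last time is the same (sig6 unchanged) — cache 25 kept, no run.
  sig9: re-examined; everything it read last time is the same (sig7 unchanged, sig6 unchanged) — cache 25 kept, no run.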